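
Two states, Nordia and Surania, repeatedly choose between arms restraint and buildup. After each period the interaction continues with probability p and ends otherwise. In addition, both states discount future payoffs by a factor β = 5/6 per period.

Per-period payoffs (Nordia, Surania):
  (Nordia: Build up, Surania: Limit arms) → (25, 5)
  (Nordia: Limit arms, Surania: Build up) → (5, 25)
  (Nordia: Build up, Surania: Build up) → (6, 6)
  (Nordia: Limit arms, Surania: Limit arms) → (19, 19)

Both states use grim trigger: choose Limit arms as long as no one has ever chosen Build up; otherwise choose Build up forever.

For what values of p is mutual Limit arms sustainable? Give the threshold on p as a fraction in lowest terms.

With continuation probability p and discount β, the effective per-period discount factor is βp.
Grim-trigger IC: βp ≥ (25−19)/(25−6) = 6/19.
So p ≥ (6/19)/(5/6) = 36/95.

36/95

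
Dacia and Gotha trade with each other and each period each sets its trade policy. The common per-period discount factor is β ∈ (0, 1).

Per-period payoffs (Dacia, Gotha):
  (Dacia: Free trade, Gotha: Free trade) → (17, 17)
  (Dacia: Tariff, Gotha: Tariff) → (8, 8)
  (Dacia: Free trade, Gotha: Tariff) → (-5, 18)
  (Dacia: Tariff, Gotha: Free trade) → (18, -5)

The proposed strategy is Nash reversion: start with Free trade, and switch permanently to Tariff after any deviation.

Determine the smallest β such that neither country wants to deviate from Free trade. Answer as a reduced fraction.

17/(1−β) ≥ 18 + 8β/(1−β)
17 ≥ 18 − 10β
β ≥ 1/10.

1/10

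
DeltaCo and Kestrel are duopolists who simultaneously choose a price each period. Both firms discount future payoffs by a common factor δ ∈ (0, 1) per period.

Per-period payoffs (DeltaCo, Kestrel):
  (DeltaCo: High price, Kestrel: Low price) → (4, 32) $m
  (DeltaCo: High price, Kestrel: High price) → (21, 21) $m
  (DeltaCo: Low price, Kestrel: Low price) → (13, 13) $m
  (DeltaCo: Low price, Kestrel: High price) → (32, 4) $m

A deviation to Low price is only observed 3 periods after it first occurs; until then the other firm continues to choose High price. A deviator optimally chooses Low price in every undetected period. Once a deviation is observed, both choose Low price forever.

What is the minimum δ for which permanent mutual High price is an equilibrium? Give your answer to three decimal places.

Deviating for the 3 undetected periods gains 32−21 = 11 per period over cooperation, then loses 21−13 = 8 per period forever once punishment starts.
Gain: 11(1 + δ + … + δ^2); loss: 8·δ^3/(1−δ).
No profitable deviation ⇔ 11(1−δ^3) ≤ 8·δ^3, i.e. δ^3 ≥ 11/(11+8) = 11/19.
Hence δ ≥ (11/19)^(1/3) ≈ 0.833.

0.833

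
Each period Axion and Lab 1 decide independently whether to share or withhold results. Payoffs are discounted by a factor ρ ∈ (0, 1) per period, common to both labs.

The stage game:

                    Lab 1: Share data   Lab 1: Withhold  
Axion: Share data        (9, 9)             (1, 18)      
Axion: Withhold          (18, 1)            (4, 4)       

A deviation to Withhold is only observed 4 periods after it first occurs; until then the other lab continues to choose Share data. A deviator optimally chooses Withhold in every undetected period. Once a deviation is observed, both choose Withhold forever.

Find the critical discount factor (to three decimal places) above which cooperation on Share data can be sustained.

0.895

A deviator earns 18 for 4 periods, then 4 forever; cooperating earns 9 forever. Multiplying the IC by (1−ρ):
9 ≥ 18(1−ρ^4) + 4ρ^4, so 14·ρ^4 ≥ 9 and ρ^4 ≥ 9/14.
ρ ≥ (9/14)^(1/4) ≈ 0.895.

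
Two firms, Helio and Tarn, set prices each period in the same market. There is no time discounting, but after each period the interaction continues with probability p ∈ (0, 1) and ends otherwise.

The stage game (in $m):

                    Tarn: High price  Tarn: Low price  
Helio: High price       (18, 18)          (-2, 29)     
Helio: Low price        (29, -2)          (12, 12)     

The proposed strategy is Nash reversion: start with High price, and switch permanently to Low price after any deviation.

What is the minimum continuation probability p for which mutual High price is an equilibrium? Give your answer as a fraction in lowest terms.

With no time discounting, the continuation probability p plays the role of the discount factor.
Grim-trigger IC: 18/(1−p) ≥ 29 + 12p/(1−p) ⇒ p ≥ (29−18)/(29−12) = 11/17.

11/17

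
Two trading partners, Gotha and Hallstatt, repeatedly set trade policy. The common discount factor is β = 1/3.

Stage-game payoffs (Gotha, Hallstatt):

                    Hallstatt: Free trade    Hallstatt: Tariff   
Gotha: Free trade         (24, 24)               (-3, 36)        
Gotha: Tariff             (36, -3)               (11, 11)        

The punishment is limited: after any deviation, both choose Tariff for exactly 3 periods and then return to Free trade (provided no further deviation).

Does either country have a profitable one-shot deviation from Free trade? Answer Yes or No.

Yes

IC: β+…+β^3 ≥ (36−24)/(24−11) = 12/13.
At β = 1/3: partial sum = 0.4815 < 0.9231. Cooperation not sustainable.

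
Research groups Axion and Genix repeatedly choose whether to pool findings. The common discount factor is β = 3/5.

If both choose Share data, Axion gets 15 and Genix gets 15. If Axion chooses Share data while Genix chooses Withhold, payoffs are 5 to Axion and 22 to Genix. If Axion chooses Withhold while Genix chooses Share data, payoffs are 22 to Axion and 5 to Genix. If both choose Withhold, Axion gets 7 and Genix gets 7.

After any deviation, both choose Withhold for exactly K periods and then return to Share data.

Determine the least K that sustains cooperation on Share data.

Need Σ_{k=1}^{K} β^k ≥ (22−15)/(15−7) = 0.8750 at β = 3/5.
At K = 1 the sum is 0.6000 < 0.8750; at K = 2 it is 0.9600 ≥ 0.8750.
So the minimum punishment length is K = 2.

2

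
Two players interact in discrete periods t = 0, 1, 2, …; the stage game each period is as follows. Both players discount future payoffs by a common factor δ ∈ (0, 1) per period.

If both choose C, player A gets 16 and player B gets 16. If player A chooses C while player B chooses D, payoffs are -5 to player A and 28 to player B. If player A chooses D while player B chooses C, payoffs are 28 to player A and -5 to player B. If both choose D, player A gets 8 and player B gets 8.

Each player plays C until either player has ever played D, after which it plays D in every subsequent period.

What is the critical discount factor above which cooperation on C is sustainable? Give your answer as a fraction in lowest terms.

Cooperation forever yields 16 each period: 16/(1−δ).
Deviating yields 28 once, then 8 forever: 28 + 8δ/(1−δ).
No profitable deviation requires 16/(1−δ) ≥ 28 + 8δ/(1−δ).
Multiplying by (1−δ): 16 ≥ 28(1−δ) + 8δ = 28 − 20δ.
So 20δ ≥ 12, i.e. δ ≥ 12/20 = 3/5.

3/5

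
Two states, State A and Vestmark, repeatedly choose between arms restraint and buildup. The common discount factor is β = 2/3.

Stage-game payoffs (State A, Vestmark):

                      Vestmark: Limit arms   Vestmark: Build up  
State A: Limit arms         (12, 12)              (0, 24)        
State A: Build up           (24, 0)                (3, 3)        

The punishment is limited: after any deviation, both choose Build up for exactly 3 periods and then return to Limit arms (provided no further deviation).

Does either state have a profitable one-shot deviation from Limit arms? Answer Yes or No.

IC: β+…+β^3 ≥ (24−12)/(12−3) = 4/3.
At β = 2/3: partial sum = 1.4074 ≥ 1.3333. Cooperation sustainable.

No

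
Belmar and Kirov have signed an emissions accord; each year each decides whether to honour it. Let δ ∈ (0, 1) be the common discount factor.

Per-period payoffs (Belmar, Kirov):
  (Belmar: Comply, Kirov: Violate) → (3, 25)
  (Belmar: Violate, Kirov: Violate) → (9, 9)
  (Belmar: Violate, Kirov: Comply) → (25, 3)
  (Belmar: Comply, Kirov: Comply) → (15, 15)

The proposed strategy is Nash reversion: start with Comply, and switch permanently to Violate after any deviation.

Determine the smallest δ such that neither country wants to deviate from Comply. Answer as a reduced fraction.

5/8

Under grim trigger the critical discount factor is (T−C)/(T−P) with T = 25, C = 15, P = 9.
δ* = (25−15)/(25−9) = 10/16 = 5/8.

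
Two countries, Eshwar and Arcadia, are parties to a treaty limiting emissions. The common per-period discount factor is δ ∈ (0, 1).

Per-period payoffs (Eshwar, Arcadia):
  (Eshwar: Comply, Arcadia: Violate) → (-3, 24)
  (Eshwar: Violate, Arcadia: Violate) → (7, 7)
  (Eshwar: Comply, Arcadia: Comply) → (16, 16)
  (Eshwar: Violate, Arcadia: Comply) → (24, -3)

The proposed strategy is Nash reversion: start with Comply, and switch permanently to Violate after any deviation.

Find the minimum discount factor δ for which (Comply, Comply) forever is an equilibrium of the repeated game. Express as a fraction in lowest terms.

8/17

Under grim trigger the critical discount factor is (T−C)/(T−P) with T = 24, C = 16, P = 7.
δ* = (24−16)/(24−7) = 8/17.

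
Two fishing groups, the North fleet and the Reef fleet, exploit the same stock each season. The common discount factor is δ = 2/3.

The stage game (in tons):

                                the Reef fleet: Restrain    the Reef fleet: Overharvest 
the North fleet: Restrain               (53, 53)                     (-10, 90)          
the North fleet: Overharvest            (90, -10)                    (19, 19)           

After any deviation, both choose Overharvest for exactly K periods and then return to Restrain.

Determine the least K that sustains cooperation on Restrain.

2

No profitable deviation requires (53−19)(δ+…+δ^K) ≥ 90−53, i.e. δ+…+δ^K ≥ 37/34 ≈ 1.0882.
With δ = 2/3, the partial sums are K=1: 0.6667, K=2: 1.1111.
K = 2 is the first length at which the sum reaches 1.0882.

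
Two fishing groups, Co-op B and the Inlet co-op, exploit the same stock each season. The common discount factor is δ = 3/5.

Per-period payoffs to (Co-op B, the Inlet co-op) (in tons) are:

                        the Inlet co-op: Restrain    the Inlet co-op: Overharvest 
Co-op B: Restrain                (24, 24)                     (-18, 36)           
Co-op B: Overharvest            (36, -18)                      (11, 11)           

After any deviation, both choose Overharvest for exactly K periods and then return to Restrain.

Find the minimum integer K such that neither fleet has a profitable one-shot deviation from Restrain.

2

IC: δ(1−δ^K)/(1−δ) ≥ (36−24)/(24−11) = 12/13.
With δ = 3/5: need 1 − δ^K ≥ 12/13·(1−3/5)/(3/5), i.e. δ^K ≤ 0.3846.
Since (3/5)^1 = 0.6000 and (3/5)^2 = 0.3600, the smallest such K is 2.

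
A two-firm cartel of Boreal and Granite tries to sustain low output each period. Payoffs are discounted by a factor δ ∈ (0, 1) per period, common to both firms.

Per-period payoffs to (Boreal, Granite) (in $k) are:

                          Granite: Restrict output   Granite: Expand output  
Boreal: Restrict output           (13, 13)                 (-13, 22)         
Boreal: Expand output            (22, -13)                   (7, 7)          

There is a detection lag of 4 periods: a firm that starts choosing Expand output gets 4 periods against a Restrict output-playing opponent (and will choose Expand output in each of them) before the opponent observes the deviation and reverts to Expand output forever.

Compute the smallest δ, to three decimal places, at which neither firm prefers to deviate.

A deviator earns 22 for 4 periods, then 7 forever; cooperating earns 13 forever. Multiplying the IC by (1−δ):
13 ≥ 22(1−δ^4) + 7δ^4, so 15·δ^4 ≥ 9 and δ^4 ≥ 3/5.
δ ≥ (3/5)^(1/4) ≈ 0.880.

0.880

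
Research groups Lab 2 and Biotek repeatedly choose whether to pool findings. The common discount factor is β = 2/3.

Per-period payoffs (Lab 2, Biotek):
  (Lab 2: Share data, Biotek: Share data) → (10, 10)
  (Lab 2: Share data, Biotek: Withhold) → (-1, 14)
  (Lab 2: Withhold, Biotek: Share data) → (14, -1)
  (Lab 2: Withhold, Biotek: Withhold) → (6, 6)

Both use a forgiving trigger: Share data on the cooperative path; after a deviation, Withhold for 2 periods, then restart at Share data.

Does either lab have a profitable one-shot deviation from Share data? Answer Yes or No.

A one-shot deviation gives 14 now, then 6 for 2 periods, then back to 10.
Gain from deviating: (14−10) today; loss: (10−6) in each of the next 2 periods.
No-deviation condition: (10−6)(β+…+β^2) ≥ 14−10, i.e. β+…+β^2 ≥ 1.
At β = 2/3: β+…+β^2 = 1.1111 ≥ 1.0000.
So cooperation is sustainable.

No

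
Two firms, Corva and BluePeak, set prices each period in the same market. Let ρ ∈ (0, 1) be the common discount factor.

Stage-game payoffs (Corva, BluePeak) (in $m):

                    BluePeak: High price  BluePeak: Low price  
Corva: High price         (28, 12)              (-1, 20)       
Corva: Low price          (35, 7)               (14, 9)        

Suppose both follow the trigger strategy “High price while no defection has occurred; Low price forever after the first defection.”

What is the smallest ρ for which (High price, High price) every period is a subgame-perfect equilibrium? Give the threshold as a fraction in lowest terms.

Corva's threshold: (35−28)/(35−14) = 1/3.
BluePeak's threshold: (20−12)/(20−9) = 8/11.
1/3 < 8/11, so BluePeak binds and ρ* = 8/11.

8/11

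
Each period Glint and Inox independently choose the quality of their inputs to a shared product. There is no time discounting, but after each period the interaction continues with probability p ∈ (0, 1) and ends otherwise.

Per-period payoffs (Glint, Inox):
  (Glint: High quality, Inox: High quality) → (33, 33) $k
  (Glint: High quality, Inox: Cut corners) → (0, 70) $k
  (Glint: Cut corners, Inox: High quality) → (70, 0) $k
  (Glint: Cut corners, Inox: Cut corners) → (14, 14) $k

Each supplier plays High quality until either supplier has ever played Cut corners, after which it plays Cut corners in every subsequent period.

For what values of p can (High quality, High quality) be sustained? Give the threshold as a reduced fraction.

With no time discounting, the continuation probability p plays the role of the discount factor.
Grim-trigger IC: 33/(1−p) ≥ 70 + 14p/(1−p) ⇒ p ≥ (70−33)/(70−14) = 37/56.

37/56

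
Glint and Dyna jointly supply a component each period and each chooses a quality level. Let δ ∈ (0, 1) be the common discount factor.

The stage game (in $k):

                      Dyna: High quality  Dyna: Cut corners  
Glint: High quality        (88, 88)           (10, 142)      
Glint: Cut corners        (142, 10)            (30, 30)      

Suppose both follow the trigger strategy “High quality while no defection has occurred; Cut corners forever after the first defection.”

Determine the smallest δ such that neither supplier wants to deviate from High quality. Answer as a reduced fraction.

27/56

Under grim trigger the critical discount factor is (T−C)/(T−P) with T = 142, C = 88, P = 30.
δ* = (142−88)/(142−30) = 54/112 = 27/56.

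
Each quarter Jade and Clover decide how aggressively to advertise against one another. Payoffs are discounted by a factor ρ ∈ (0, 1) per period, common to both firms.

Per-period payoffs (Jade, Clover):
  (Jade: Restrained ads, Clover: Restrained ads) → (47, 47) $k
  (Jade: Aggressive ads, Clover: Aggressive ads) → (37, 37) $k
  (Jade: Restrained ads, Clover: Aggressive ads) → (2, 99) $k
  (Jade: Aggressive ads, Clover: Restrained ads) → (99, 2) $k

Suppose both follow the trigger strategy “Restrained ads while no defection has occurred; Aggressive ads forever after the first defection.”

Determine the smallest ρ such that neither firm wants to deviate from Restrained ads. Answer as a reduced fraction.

26/31

One-period gain from deviating is 99 − 47 = 52. The loss is 47 − 37 = 10 in every subsequent period, with present value 10·ρ/(1−ρ).
Deviation is unprofitable when 10·ρ/(1−ρ) ≥ 52, i.e. ρ/(1−ρ) ≥ 26/5.
Equivalently ρ ≥ 52/(52+10) = 26/31.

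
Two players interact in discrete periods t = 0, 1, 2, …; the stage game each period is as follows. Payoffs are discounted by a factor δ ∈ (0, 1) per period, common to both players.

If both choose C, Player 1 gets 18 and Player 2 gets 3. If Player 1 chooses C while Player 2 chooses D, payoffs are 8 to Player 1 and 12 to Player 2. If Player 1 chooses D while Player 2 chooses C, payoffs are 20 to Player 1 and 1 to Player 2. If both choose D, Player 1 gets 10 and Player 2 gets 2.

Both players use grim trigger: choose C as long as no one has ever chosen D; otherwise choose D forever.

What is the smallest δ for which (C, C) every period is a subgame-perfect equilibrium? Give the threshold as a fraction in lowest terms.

9/10

Player 1: cooperation gives 18 each period; deviation gives 20 once then 10 forever.
  18/(1−δ) ≥ 20 + 10δ/(1−δ) ⇒ δ ≥ 2/10 = 1/5.
Player 2: cooperation gives 3 each period; deviation gives 12 once then 2 forever.
  δ ≥ 9/10.
Both must hold, so the binding constraint is Player 2's: δ ≥ 9/10.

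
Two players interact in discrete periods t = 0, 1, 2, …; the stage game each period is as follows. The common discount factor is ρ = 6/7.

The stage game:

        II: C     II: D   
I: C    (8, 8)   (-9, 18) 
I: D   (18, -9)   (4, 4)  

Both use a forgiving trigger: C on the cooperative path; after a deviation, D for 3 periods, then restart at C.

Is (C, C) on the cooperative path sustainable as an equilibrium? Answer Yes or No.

No

Comparing payoff streams over the 4 periods until play realigns: cooperate → 8(1+ρ+…+ρ^3); deviate → 18 + 4(ρ+…+ρ^3).
Cooperation is sustained iff (8−4)(ρ+…+ρ^3) ≥ 18−8.
ρ+…+ρ^3 = 6/7·(1−(6/7)^3)/(1−6/7) = 2.2216, and (18−8)/(8−4) = 2.5000.
2.2216 < 2.5000, so cooperation is not sustainable.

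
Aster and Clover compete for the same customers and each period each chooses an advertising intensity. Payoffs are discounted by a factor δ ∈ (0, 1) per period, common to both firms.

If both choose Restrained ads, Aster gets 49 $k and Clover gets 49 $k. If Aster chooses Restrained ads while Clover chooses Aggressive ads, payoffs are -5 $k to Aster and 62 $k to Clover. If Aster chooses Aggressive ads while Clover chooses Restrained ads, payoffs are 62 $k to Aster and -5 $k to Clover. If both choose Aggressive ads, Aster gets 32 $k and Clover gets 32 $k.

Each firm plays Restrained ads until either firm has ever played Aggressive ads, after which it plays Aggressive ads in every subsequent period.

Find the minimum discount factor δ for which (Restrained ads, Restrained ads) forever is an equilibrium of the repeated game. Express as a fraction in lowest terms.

One-period gain from deviating is 62 − 49 = 13. The loss is 49 − 32 = 17 in every subsequent period, with present value 17·δ/(1−δ).
Deviation is unprofitable when 17·δ/(1−δ) ≥ 13, i.e. δ/(1−δ) ≥ 13/17.
Equivalently δ ≥ 13/(13+17) = 13/30.

13/30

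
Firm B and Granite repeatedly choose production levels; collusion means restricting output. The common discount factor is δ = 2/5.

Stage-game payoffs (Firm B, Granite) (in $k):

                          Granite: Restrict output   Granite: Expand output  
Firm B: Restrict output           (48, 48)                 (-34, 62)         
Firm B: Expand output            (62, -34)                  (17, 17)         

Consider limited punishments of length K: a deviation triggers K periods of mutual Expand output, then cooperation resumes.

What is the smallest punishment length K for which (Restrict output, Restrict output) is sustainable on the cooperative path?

No profitable deviation requires (48−17)(δ+…+δ^K) ≥ 62−48, i.e. δ+…+δ^K ≥ 14/31 ≈ 0.4516.
With δ = 2/5, the partial sums are K=1: 0.4000, K=2: 0.5600.
K = 2 is the first length at which the sum reaches 0.4516.

2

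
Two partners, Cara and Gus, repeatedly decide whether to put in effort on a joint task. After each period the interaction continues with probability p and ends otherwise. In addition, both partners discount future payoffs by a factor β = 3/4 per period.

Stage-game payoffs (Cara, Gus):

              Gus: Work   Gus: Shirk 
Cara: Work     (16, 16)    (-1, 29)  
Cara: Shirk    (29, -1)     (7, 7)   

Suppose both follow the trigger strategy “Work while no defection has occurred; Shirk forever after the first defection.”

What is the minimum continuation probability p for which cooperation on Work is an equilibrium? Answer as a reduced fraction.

Expected continuation weight on next period's payoff is β·p = 3/4·p, which plays the role of the discount factor.
Cooperation requires 3/4·p ≥ (29−16)/(29−7) = 13/22, hence p ≥ 26/33.

26/33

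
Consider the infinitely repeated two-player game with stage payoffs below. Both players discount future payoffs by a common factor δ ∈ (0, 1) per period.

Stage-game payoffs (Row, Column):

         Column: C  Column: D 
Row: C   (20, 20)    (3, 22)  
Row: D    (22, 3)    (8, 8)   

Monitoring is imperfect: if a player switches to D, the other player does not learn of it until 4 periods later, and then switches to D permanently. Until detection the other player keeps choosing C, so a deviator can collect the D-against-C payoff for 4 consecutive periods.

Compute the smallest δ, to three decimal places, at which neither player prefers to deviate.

Deviating for the 4 undetected periods gains 22−20 = 2 per period over cooperation, then loses 20−8 = 12 per period forever once punishment starts.
Gain: 2(1 + δ + … + δ^3); loss: 12·δ^4/(1−δ).
No profitable deviation ⇔ 2(1−δ^4) ≤ 12·δ^4, i.e. δ^4 ≥ 2/(2+12) = 1/7.
Hence δ ≥ (1/7)^(1/4) ≈ 0.615.

0.615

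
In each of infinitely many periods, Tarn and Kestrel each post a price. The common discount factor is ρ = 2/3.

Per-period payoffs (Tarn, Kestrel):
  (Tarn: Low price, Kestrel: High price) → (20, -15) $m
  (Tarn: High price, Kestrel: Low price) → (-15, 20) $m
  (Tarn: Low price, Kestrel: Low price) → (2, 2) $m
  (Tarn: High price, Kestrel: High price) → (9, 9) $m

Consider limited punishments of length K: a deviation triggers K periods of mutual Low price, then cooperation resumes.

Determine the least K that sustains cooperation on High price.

4

IC: ρ(1−ρ^K)/(1−ρ) ≥ (20−9)/(9−2) = 11/7.
With ρ = 2/3: need 1 − ρ^K ≥ 11/7·(1−2/3)/(2/3), i.e. ρ^K ≤ 0.2143.
Since (2/3)^3 = 0.2963 and (2/3)^4 = 0.1975, the smallest such K is 4.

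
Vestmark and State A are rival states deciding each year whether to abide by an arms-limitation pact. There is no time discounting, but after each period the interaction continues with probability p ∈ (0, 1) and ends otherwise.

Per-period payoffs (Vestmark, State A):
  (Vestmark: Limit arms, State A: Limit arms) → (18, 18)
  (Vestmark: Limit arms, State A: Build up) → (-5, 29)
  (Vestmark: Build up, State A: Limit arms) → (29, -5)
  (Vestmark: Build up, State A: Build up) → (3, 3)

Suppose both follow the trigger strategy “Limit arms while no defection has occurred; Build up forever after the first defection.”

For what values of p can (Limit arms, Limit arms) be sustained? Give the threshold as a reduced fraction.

With no time discounting, the continuation probability p plays the role of the discount factor.
Grim-trigger IC: 18/(1−p) ≥ 29 + 3p/(1−p) ⇒ p ≥ (29−18)/(29−3) = 11/26.

11/26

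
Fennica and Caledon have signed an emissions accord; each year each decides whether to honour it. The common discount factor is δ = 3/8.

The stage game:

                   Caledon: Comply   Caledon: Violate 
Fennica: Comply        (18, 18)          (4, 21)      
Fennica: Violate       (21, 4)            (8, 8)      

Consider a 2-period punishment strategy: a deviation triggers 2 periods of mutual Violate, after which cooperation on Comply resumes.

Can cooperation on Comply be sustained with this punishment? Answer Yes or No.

Yes

IC: δ+…+δ^2 ≥ (21−18)/(18−8) = 3/10.
At δ = 3/8: partial sum = 0.5156 ≥ 0.3000. Cooperation sustainable.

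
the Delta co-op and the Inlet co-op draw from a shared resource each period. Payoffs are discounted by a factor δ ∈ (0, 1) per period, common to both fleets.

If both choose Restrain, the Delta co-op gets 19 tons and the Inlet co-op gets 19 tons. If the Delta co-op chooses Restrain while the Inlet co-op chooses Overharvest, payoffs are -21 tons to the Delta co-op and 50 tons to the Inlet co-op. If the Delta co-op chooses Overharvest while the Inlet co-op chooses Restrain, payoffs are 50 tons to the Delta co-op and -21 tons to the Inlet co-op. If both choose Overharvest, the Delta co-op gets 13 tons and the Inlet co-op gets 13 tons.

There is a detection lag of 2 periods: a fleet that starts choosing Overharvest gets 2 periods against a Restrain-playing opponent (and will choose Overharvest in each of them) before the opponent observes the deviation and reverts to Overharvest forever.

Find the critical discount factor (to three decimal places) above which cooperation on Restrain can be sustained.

The best deviation is to choose Overharvest for all 2 undetected periods, earning 50 each, then 13 forever once detected.
Deviation value: 50(1−δ^2)/(1−δ) + 13δ^2/(1−δ); cooperation value: 19/(1−δ).
IC: 19 ≥ 50(1−δ^2) + 13δ^2 = 50 − 37δ^2.
So δ^2 ≥ 31/37, giving δ ≥ (31/37)^(1/2) ≈ 0.915.

0.915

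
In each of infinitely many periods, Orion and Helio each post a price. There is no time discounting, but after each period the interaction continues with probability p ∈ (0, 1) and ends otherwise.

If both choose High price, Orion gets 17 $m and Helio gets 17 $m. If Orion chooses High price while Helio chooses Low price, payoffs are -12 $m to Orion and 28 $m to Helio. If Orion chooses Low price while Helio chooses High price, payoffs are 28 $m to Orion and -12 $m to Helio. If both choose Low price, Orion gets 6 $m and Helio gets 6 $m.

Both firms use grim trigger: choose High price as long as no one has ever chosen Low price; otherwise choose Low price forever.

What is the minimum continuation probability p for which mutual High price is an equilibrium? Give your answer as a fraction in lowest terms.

With no time discounting, the continuation probability p plays the role of the discount factor.
Grim-trigger IC: 17/(1−p) ≥ 28 + 6p/(1−p) ⇒ p ≥ (28−17)/(28−6) = 1/2.

1/2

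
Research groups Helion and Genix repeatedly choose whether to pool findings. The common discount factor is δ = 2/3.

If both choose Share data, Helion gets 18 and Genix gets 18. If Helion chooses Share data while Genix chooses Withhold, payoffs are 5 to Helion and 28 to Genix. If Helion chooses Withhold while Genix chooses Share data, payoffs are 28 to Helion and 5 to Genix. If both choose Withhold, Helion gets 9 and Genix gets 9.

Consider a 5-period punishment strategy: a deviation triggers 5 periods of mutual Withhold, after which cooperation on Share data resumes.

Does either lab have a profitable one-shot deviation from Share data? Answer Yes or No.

No

IC: δ+…+δ^5 ≥ (28−18)/(18−9) = 10/9.
At δ = 2/3: partial sum = 1.7366 ≥ 1.1111. Cooperation sustainable.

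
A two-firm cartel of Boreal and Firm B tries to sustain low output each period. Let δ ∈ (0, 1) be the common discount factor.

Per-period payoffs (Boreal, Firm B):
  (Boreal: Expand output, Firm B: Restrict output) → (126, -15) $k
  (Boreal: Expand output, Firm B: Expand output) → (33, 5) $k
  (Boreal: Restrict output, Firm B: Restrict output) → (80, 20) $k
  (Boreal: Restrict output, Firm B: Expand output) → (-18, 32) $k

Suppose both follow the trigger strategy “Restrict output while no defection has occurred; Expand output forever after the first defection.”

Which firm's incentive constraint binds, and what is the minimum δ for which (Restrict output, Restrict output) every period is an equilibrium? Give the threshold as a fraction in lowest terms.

For Boreal: deviation gain 126−80 = 46, per-period punishment loss 80−33 = 47. IC gives δ ≥ 46/93.
For Firm B: gain 12, loss 15 per period, so δ ≥ 12/27 = 4/9.
The tighter constraint is Boreal's, so cooperation needs δ ≥ 46/93.

Boreal; δ ≥ 46/93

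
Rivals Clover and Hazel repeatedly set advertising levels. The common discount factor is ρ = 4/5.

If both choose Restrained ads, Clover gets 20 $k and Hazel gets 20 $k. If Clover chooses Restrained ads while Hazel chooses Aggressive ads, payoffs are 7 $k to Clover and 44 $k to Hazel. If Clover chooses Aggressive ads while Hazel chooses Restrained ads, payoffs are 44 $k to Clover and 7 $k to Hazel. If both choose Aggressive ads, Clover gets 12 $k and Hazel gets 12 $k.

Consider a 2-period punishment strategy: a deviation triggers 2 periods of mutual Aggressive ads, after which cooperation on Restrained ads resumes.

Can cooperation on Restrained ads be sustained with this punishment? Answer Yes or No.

IC: ρ+…+ρ^2 ≥ (44−20)/(20−12) = 3.
At ρ = 4/5: partial sum = 1.4400 < 3.0000. Cooperation not sustainable.

No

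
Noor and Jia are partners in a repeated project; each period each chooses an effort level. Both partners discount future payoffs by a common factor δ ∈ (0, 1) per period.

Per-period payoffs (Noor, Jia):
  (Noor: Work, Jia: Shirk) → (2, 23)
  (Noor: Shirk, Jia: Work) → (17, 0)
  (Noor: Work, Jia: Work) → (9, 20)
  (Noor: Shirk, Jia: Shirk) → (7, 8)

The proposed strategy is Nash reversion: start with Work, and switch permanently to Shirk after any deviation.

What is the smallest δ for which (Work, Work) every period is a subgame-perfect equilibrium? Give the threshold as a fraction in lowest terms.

4/5

Noor's threshold: (17−9)/(17−7) = 4/5.
Jia's threshold: (23−20)/(23−8) = 1/5.
4/5 > 1/5, so Noor binds and δ* = 4/5.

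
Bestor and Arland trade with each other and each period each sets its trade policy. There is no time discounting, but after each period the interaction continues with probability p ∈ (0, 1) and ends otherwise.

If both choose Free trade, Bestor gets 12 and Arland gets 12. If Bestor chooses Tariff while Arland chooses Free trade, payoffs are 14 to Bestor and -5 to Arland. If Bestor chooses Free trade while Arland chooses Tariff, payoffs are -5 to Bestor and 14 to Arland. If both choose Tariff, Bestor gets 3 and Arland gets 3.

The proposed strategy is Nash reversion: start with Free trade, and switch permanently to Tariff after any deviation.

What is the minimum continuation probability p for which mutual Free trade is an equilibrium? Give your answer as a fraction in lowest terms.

2/11

With no time discounting, the continuation probability p plays the role of the discount factor.
Grim-trigger IC: 12/(1−p) ≥ 14 + 3p/(1−p) ⇒ p ≥ (14−12)/(14−3) = 2/11.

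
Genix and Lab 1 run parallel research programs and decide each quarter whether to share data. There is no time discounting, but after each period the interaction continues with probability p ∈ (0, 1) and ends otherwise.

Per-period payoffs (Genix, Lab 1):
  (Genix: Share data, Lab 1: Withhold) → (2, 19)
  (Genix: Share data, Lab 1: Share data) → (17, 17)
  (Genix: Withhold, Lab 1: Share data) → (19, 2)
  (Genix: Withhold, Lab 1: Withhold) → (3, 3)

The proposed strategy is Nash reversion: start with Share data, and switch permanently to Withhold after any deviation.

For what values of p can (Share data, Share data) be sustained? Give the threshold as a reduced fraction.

With no time discounting, the continuation probability p plays the role of the discount factor.
Grim-trigger IC: 17/(1−p) ≥ 19 + 3p/(1−p) ⇒ p ≥ (19−17)/(19−3) = 1/8.

1/8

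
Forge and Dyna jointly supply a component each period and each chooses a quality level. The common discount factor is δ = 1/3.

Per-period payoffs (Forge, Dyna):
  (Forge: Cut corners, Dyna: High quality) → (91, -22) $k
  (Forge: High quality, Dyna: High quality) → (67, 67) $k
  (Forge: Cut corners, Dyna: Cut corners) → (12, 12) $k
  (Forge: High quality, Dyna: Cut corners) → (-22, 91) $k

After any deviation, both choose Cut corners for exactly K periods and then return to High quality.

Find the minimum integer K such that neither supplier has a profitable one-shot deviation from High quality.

IC: δ(1−δ^K)/(1−δ) ≥ (91−67)/(67−12) = 24/55.
With δ = 1/3: need 1 − δ^K ≥ 24/55·(1−1/3)/(1/3), i.e. δ^K ≤ 0.1273.
Since (1/3)^1 = 0.3333 and (1/3)^2 = 0.1111, the smallest such K is 2.

2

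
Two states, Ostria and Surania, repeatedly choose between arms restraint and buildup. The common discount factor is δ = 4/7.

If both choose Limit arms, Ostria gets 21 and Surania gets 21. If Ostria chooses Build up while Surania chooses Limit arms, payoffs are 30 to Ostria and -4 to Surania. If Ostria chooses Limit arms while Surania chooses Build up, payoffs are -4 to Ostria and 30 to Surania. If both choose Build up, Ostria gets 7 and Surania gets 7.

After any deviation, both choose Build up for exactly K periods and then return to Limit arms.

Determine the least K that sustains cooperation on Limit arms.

2

Need Σ_{k=1}^{K} δ^k ≥ (30−21)/(21−7) = 0.6429 at δ = 4/7.
At K = 1 the sum is 0.5714 < 0.6429; at K = 2 it is 0.8980 ≥ 0.6429.
So the minimum punishment length is K = 2.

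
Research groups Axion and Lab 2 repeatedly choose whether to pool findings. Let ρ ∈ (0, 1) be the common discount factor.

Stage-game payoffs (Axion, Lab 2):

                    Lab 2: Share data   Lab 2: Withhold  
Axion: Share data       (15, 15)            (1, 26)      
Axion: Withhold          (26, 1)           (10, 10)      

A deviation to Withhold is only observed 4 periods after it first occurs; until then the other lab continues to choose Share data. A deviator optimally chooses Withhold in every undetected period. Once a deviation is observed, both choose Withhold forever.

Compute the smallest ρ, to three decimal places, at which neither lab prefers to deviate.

A deviator earns 26 for 4 periods, then 10 forever; cooperating earns 15 forever. Multiplying the IC by (1−ρ):
15 ≥ 26(1−ρ^4) + 10ρ^4, so 16·ρ^4 ≥ 11 and ρ^4 ≥ 11/16.
ρ ≥ (11/16)^(1/4) ≈ 0.911.

0.911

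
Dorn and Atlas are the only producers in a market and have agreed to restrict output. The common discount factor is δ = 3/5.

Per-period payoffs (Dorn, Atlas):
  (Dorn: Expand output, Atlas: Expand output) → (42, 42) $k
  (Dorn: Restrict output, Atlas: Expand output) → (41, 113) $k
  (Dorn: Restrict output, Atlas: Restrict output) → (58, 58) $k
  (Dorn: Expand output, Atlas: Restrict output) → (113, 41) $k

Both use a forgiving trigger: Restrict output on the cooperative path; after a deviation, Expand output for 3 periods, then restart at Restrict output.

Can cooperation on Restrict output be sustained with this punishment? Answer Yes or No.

No

A one-shot deviation gives 113 now, then 42 for 3 periods, then back to 58.
Gain from deviating: (113−58) today; loss: (58−42) in each of the next 3 periods.
No-deviation condition: (58−42)(δ+…+δ^3) ≥ 113−58, i.e. δ+…+δ^3 ≥ 55/16.
At δ = 3/5: δ+…+δ^3 = 1.1760 < 3.4375.
So cooperation is not sustainable.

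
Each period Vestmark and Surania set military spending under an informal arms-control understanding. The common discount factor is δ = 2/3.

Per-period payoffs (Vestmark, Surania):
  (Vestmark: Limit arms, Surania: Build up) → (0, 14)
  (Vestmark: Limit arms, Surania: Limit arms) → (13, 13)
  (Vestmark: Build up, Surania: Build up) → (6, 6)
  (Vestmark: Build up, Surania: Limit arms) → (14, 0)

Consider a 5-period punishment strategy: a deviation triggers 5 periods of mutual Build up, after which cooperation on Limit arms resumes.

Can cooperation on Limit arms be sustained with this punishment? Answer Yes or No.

Comparing payoff streams over the 6 periods until play realigns: cooperate → 13(1+δ+…+δ^5); deviate → 14 + 6(δ+…+δ^5).
Cooperation is sustained iff (13−6)(δ+…+δ^5) ≥ 14−13.
δ+…+δ^5 = 2/3·(1−(2/3)^5)/(1−2/3) = 1.7366, and (14−13)/(13−6) = 0.1429.
1.7366 ≥ 0.1429, so cooperation is sustainable.

Yes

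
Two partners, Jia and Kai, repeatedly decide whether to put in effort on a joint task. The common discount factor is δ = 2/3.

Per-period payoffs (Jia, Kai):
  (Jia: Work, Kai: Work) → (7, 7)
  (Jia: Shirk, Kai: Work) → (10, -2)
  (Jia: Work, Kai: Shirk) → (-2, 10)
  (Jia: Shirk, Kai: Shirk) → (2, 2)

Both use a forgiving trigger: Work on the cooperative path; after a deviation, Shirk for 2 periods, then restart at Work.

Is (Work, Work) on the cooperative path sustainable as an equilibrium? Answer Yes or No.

IC: δ+…+δ^2 ≥ (10−7)/(7−2) = 3/5.
At δ = 2/3: partial sum = 1.1111 ≥ 0.6000. Cooperation sustainable.

Yes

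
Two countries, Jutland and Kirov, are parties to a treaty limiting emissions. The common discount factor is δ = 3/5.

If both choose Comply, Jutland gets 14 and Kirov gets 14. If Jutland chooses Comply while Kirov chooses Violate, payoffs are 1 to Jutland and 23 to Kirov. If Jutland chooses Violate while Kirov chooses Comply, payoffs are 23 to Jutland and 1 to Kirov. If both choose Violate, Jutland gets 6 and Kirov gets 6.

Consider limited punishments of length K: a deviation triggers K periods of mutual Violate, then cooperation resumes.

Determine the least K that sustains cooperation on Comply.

3

IC: δ(1−δ^K)/(1−δ) ≥ (23−14)/(14−6) = 9/8.
With δ = 3/5: need 1 − δ^K ≥ 9/8·(1−3/5)/(3/5), i.e. δ^K ≤ 0.2500.
Since (3/5)^2 = 0.3600 and (3/5)^3 = 0.2160, the smallest such K is 3.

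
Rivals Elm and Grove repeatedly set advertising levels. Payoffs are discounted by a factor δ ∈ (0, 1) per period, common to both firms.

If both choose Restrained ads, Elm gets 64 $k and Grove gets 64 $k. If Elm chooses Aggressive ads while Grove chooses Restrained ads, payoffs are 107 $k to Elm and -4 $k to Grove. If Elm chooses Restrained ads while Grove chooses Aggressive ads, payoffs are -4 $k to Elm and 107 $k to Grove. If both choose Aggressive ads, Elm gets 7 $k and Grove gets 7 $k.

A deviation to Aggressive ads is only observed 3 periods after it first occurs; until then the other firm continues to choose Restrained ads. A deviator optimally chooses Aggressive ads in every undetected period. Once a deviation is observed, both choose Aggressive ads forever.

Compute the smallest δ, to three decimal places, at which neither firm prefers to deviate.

0.755

The best deviation is to choose Aggressive ads for all 3 undetected periods, earning 107 each, then 7 forever once detected.
Deviation value: 107(1−δ^3)/(1−δ) + 7δ^3/(1−δ); cooperation value: 64/(1−δ).
IC: 64 ≥ 107(1−δ^3) + 7δ^3 = 107 − 100δ^3.
So δ^3 ≥ 43/100, giving δ ≥ (43/100)^(1/3) ≈ 0.755.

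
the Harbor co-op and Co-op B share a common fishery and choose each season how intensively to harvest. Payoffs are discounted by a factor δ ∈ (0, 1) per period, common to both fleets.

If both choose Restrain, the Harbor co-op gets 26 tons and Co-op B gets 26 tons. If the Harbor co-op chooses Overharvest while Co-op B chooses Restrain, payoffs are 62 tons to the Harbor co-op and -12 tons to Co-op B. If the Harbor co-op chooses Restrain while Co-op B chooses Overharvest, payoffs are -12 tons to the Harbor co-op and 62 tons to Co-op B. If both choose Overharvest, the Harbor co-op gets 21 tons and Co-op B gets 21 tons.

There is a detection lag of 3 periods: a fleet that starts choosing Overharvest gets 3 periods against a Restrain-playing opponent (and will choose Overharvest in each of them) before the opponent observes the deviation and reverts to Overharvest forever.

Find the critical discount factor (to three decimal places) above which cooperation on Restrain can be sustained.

The best deviation is to choose Overharvest for all 3 undetected periods, earning 62 each, then 21 forever once detected.
Deviation value: 62(1−δ^3)/(1−δ) + 21δ^3/(1−δ); cooperation value: 26/(1−δ).
IC: 26 ≥ 62(1−δ^3) + 21δ^3 = 62 − 41δ^3.
So δ^3 ≥ 36/41, giving δ ≥ (36/41)^(1/3) ≈ 0.958.

0.958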